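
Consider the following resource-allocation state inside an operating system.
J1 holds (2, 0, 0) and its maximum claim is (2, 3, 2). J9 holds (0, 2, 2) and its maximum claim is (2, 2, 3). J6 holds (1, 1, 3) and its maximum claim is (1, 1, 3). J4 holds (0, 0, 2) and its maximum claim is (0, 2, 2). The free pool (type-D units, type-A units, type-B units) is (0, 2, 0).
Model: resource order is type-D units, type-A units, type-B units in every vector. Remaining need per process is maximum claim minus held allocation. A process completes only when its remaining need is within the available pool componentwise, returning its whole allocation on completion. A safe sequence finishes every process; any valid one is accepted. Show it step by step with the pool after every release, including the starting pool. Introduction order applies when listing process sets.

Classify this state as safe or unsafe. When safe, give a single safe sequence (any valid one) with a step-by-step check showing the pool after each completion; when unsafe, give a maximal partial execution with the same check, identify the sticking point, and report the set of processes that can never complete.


SAFE. One safe sequence: J6, J1, J4, J9.
Key observation: J1 is the earliest step where a requested resource binds exactly: need (0, 3, 2), pool (1, 3, 3) at its turn.
Walking it through:
  pool = (0, 2, 0)
  J6 needs (0, 0, 0) <= (0, 2, 0) -> finishes; pool += (1, 1, 3) = (1, 3, 3)
  J1 needs (0, 3, 2) <= (1, 3, 3) -> finishes; pool += (2, 0, 0) = (3, 3, 3)
  J4 needs (0, 2, 0) <= (3, 3, 3) -> finishes; pool += (0, 0, 2) = (3, 3, 5)
  J9 needs (2, 0, 1) <= (3, 3, 5) -> finishes; pool += (0, 2, 2) = (3, 5, 7)


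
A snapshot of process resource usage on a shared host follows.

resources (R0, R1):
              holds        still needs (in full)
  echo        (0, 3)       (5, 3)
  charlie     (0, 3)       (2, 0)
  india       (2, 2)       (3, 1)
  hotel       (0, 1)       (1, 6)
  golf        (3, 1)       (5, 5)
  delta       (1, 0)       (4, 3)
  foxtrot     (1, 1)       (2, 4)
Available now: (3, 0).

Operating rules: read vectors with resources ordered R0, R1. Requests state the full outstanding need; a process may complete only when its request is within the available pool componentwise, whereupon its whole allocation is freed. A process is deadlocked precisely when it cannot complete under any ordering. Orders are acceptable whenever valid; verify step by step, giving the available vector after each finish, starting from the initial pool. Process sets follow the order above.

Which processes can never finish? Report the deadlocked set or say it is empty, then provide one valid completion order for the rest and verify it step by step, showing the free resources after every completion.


Nothing here is deadlocked.
Key observation: beginning at charlie, releases accumulate fast enough that every process eventually fits.
The rest can finish in the order charlie, india, foxtrot, echo, delta, golf, hotel. Verifying each step:
  pool = (3, 0)
  charlie: need (2, 0) fits (3, 0); releases (0, 3), pool now (3, 3)
  india: need (3, 1) fits (3, 3); releases (2, 2), pool now (5, 5)
  foxtrot: need (2, 4) fits (5, 5); releases (1, 1), pool now (6, 6)
  echo: need (5, 3) fits (6, 6); releases (0, 3), pool now (6, 9)
  delta: need (4, 3) fits (6, 9); releases (1, 0), pool now (7, 9)
  golf: need (5, 5) fits (7, 9); releases (3, 1), pool now (10, 10)
  hotel: need (1, 6) fits (10, 10); releases (0, 1), pool now (10, 11)


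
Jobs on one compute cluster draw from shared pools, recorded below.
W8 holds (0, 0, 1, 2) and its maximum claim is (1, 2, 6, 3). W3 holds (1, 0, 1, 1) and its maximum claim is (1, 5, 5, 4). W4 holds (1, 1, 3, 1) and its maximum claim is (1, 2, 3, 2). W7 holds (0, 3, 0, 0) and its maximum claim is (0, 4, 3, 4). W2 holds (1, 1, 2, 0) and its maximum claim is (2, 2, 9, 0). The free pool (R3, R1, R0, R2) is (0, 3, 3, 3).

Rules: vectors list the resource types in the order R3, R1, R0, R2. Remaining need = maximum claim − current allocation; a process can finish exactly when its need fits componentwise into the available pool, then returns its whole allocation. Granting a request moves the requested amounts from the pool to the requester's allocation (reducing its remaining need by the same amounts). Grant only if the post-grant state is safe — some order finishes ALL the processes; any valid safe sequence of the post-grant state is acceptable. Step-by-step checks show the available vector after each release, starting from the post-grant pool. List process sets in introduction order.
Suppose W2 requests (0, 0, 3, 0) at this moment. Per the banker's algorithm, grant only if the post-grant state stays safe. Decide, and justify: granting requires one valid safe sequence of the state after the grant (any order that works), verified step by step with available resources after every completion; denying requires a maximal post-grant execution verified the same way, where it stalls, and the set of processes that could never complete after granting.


DENY: after the grant no complete ordering would exist.
Key observation: even finishing W4, W7 leaves just (1, 7, 3, 4) free — too little R0 for any of the remaining processes.
After a pretend grant, a maximal execution: W4, W7 — then nothing else fits. Walking it through:
  pool = (0, 3, 0, 3)
  W4: need (0, 1, 0, 1) fits (0, 3, 0, 3); releases (1, 1, 3, 1), pool now (1, 4, 3, 4)
  W7: need (0, 1, 3, 4) fits (1, 4, 3, 4); releases (0, 3, 0, 0), pool now (1, 7, 3, 4)
  blocked: W8 wants (1, 2, 5, 1), pool (1, 7, 3, 4) — not enough R0
  blocked: W3 wants (0, 5, 4, 3), pool (1, 7, 3, 4) — not enough R0
  blocked: W2 wants (1, 1, 4, 0), pool (1, 7, 3, 4) — not enough R0
Had the request been granted, W8, W3 and W2 could never finish.


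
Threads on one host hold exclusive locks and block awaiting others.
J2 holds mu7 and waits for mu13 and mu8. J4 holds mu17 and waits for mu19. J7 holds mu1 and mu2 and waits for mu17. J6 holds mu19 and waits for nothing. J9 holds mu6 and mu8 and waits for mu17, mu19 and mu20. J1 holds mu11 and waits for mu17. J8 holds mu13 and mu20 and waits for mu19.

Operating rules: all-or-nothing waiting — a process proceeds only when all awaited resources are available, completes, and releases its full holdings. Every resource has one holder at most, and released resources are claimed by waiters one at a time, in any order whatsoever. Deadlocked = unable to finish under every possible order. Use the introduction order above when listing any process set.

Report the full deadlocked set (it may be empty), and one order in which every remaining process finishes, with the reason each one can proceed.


No process is deadlocked.
Key observation: although several processes wait, no cycle exists — each chain bottoms out at a free runner.
One completion order for the rest: J6, J8, J4, J7, J9, J1, J2.
Walking it through:
  J6: no waits; runs immediately, freeing mu19
  J8: everything it awaited (mu19) is free; runs, freeing mu13 and mu20
  J4: everything it awaited (mu19) is free; runs, freeing mu17
  J7: everything it awaited (mu17) is free; runs, freeing mu1 and mu2
  J9: everything it awaited (mu17, mu19 and mu20) is free; runs, freeing mu6 and mu8
  J1: everything it awaited (mu17) is free; runs, freeing mu11
  J2: everything it awaited (mu13 and mu8) is free; runs, freeing mu7


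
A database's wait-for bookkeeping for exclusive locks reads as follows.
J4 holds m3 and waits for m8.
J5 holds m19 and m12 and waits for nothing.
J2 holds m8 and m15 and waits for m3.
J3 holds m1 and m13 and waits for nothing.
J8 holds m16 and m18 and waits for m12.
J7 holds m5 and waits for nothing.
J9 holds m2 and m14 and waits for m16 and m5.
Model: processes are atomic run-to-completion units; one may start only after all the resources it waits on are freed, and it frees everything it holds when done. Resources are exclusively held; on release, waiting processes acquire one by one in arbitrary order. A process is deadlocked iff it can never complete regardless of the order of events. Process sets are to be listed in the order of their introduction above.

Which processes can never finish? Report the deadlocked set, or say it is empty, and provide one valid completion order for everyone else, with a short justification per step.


The deadlocked set is J4 and J2.
Key observation: J4 -> J2 -> J4 is a circular wait — nothing in it can go first; no other process is dragged down with it.
One completion order for the rest: J7, J3, J5, J8, J9.
Verifying each step:
  J7 waits on nothing -> runs at once and releases m5
  J3 waits on nothing -> runs at once and releases m1 and m13
  J5 waits on nothing -> runs at once and releases m19 and m12
  J8 waits on m12 — all released -> runs and releases m16 and m18
  J9 waits on m16 and m5 — all released -> runs and releases m2 and m14


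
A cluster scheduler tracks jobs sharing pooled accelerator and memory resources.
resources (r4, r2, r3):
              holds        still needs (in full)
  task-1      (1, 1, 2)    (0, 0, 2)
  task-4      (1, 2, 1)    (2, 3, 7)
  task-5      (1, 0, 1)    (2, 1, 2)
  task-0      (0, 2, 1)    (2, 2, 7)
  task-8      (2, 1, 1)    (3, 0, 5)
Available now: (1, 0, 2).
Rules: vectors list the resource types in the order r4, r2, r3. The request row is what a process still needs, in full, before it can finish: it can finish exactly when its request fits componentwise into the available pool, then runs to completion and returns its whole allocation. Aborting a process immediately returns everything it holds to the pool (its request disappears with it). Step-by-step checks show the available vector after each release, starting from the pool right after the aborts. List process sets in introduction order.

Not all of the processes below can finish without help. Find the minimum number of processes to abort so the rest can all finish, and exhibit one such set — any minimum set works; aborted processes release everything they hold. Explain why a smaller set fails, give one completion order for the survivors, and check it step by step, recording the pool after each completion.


Minimum abort set: task-0.
Key observation: task-4 was stuck for good until task-0 gave back (0, 2, 1); in the order shown it finishes at step 4.
No smaller set exists: with zero aborts the deadlock remains.
The survivors complete as task-1, task-5, task-8, task-4. Check, step by step (starting from the post-abort pool):
  pool = (1, 2, 3)
  task-1: need (0, 0, 2) fits (1, 2, 3); releases (1, 1, 2), pool now (2, 3, 5)
  task-5: need (2, 1, 2) fits (2, 3, 5); releases (1, 0, 1), pool now (3, 3, 6)
  task-8: need (3, 0, 5) fits (3, 3, 6); releases (2, 1, 1), pool now (5, 4, 7)
  task-4: need (2, 3, 7) fits (5, 4, 7); releases (1, 2, 1), pool now (6, 6, 8)


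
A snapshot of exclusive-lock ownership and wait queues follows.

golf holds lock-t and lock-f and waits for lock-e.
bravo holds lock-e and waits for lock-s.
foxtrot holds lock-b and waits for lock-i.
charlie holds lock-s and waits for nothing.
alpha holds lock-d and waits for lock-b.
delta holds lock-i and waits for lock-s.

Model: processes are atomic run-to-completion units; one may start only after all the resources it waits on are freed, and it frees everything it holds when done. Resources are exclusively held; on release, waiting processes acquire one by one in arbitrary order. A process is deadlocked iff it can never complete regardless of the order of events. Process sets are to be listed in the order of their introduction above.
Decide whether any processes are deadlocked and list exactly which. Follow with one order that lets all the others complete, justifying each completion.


The deadlocked set is empty.
Key observation: every chain of waits terminates; starting from the processes that wait on nothing, all the rest unlock in turn.
The rest can finish in the order charlie, delta, foxtrot, bravo, golf, alpha.
Verifying each step:
  charlie waits on nothing -> runs at once and releases lock-s
  delta waits on lock-s — all released -> runs and releases lock-i
  foxtrot waits on lock-i — all released -> runs and releases lock-b
  bravo waits on lock-s — all released -> runs and releases lock-e
  golf waits on lock-e — all released -> runs and releases lock-t and lock-f
  alpha waits on lock-b — all released -> runs and releases lock-d


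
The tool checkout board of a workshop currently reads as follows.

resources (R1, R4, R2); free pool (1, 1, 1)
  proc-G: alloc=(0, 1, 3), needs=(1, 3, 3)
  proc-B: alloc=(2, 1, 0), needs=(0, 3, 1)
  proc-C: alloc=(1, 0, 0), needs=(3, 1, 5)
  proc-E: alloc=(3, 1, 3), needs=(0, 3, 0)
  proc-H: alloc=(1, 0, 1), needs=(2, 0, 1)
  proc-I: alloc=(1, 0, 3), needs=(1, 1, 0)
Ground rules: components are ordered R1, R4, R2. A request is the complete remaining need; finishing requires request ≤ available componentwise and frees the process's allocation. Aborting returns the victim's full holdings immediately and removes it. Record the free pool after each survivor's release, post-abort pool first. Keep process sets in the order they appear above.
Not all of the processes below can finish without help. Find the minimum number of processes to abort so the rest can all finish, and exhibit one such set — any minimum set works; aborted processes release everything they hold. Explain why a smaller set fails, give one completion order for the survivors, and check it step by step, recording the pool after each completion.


Minimum abort set: proc-G and proc-B.
Key observation: before aborting proc-G and proc-B, proc-E was permanently blocked — no order could ever run it; afterwards it completes at step 3.
No one abort is enough; case by case: proc-G alone leaves proc-B blocked (short on R4); proc-B alone leaves proc-G blocked (short on R4); proc-C alone leaves proc-G blocked (short on R4); proc-E alone leaves proc-G blocked (short on R4); proc-H alone leaves proc-G blocked (short on R4); proc-I alone leaves proc-G blocked (short on R4).
The survivors complete as proc-I, proc-C, proc-E, proc-H. Step-by-step check (starting from the post-abort pool):
  pool = (3, 3, 4)
  proc-I: need (1, 1, 0) fits (3, 3, 4); releases (1, 0, 3), pool now (4, 3, 7)
  proc-C: need (3, 1, 5) fits (4, 3, 7); releases (1, 0, 0), pool now (5, 3, 7)
  proc-E: need (0, 3, 0) fits (5, 3, 7); releases (3, 1, 3), pool now (8, 4, 10)
  proc-H: need (2, 0, 1) fits (8, 4, 10); releases (1, 0, 1), pool now (9, 4, 11)


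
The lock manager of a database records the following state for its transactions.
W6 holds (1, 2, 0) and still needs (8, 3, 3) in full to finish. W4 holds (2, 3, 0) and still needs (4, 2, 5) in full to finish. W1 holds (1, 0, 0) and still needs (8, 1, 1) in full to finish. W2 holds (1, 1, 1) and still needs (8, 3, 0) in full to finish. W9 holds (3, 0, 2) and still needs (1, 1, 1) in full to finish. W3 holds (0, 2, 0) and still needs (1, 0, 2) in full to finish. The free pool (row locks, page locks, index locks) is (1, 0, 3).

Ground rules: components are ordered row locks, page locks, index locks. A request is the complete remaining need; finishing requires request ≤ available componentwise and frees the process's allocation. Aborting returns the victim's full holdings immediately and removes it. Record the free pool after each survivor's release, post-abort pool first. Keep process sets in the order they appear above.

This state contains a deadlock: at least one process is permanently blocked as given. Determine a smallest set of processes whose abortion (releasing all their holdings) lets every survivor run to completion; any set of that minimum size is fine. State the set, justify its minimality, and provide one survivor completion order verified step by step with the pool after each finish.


Minimum abort set: W6 and W1.
Key observation: W2 could never have finished before the abort; with (2, 2, 0) returned by W6 and W1, it fits at step 4.
No one abort is enough; case by case: W6 alone leaves W1 blocked (short on row locks); W4 alone leaves W6 blocked (short on row locks); W1 alone leaves W6 blocked (short on row locks); W2 alone leaves W6 blocked (short on row locks); W9 alone leaves W6 blocked (short on row locks); W3 alone leaves W6 blocked (short on row locks).
One survivor order: W9, W4, W3, W2. Walking it through (post-abort pool first):
  pool = (3, 2, 3)
  W9: need (1, 1, 1) fits (3, 2, 3); releases (3, 0, 2), pool now (6, 2, 5)
  W4: need (4, 2, 5) fits (6, 2, 5); releases (2, 3, 0), pool now (8, 5, 5)
  W3: need (1, 0, 2) fits (8, 5, 5); releases (0, 2, 0), pool now (8, 7, 5)
  W2: need (8, 3, 0) fits (8, 7, 5); releases (1, 1, 1), pool now (9, 8, 6)


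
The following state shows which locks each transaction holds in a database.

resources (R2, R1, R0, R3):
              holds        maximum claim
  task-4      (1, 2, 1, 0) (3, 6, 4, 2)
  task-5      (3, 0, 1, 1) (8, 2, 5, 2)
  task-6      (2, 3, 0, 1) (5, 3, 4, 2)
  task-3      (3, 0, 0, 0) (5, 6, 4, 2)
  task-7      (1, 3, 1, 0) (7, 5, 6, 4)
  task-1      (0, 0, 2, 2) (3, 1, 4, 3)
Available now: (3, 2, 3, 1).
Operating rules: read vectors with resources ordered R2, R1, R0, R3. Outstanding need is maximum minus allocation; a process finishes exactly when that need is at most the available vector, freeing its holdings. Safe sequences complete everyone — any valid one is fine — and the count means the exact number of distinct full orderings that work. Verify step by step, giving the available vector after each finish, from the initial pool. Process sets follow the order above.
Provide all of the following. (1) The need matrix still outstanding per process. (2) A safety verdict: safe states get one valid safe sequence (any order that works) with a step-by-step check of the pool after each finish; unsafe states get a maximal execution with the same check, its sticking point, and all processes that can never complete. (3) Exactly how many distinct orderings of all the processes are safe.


(1) Need matrix, components ordered R2, R1, R0, R3:
  task-4: (2, 4, 3, 2)
  task-5: (5, 2, 4, 1)
  task-6: (3, 0, 4, 1)
  task-3: (2, 6, 4, 2)
  task-7: (6, 2, 5, 4)
  task-1: (3, 1, 2, 1)
(2) SAFE, for example via the order task-1, task-6, task-4, task-7, task-3, task-5.
Key observation: task-1 marks the first exact bind of the order: its need (3, 1, 2, 1) fits the free (3, 2, 3, 1) with zero slack on a requested resource.
Walking it through:
  pool = (3, 2, 3, 1)
  task-1: need (3, 1, 2, 1) fits (3, 2, 3, 1); releases (0, 0, 2, 2), pool now (3, 2, 5, 3)
  task-6: need (3, 0, 4, 1) fits (3, 2, 5, 3); releases (2, 3, 0, 1), pool now (5, 5, 5, 4)
  task-4: need (2, 4, 3, 2) fits (5, 5, 5, 4); releases (1, 2, 1, 0), pool now (6, 7, 6, 4)
  task-7: need (6, 2, 5, 4) fits (6, 7, 6, 4); releases (1, 3, 1, 0), pool now (7, 10, 7, 4)
  task-3: need (2, 6, 4, 2) fits (7, 10, 7, 4); releases (3, 0, 0, 0), pool now (10, 10, 7, 4)
  task-5: need (5, 2, 4, 1) fits (10, 10, 7, 4); releases (3, 0, 1, 1), pool now (13, 10, 8, 5)
(3) The exact count: 10 of the possible complete orderings are safe sequences.


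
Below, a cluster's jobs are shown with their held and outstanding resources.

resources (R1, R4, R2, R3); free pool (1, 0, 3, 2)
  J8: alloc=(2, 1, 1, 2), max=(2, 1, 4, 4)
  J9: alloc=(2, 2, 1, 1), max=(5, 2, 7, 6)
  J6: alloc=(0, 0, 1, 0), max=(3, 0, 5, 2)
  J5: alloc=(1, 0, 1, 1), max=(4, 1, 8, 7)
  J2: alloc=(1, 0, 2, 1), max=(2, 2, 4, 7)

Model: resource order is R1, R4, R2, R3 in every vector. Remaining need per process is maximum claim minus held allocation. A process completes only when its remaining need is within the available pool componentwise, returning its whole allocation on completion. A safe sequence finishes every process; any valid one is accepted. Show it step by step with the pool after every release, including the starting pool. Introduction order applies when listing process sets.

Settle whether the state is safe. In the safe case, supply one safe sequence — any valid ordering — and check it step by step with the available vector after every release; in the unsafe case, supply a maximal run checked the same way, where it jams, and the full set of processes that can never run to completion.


The state is UNSAFE.
Key observation: R3 is the bottleneck — with J8, J6 done the pool holds (3, 1, 5, 4), short of every remaining need.
Going as far as possible: J8, J6; after that, nothing fits. Check, step by step:
  pool = (1, 0, 3, 2)
  J8: need (0, 0, 3, 2) fits (1, 0, 3, 2); releases (2, 1, 1, 2), pool now (3, 1, 4, 4)
  J6: need (3, 0, 4, 2) fits (3, 1, 4, 4); releases (0, 0, 1, 0), pool now (3, 1, 5, 4)
  J9 still needs (3, 0, 6, 5) but only (3, 1, 5, 4) is free — short on R2 and R3
  J5 still needs (3, 1, 7, 6) but only (3, 1, 5, 4) is free — short on R2 and R3
  J2 still needs (1, 2, 2, 6) but only (3, 1, 5, 4) is free — short on R4 and R3
Processes that can never finish: J9, J5 and J2.


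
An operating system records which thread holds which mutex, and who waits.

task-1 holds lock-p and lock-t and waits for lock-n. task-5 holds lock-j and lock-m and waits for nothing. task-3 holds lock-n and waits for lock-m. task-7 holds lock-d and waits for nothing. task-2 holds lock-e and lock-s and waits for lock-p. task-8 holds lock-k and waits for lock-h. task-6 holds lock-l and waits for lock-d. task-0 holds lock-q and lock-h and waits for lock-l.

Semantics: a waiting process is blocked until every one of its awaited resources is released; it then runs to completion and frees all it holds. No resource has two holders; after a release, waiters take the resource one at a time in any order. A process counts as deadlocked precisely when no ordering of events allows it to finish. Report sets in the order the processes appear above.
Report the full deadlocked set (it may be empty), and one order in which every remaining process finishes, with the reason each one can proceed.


No process is deadlocked.
Key observation: all waits point, directly or indirectly, at processes that can finish, so nothing is permanently blocked.
A valid finishing order for the others: task-5, task-3, task-7, task-6, task-1, task-0, task-8, task-2.
Check, step by step:
  task-5: no waits; runs immediately, freeing lock-j and lock-m
  run task-3 (all its waits — lock-m — are resolved); releases lock-n
  task-7: no waits; runs immediately, freeing lock-d
  run task-6 (all its waits — lock-d — are resolved); releases lock-l
  run task-1 (all its waits — lock-n — are resolved); releases lock-p and lock-t
  run task-0 (all its waits — lock-l — are resolved); releases lock-q and lock-h
  run task-8 (all its waits — lock-h — are resolved); releases lock-k
  run task-2 (all its waits — lock-p — are resolved); releases lock-e and lock-s


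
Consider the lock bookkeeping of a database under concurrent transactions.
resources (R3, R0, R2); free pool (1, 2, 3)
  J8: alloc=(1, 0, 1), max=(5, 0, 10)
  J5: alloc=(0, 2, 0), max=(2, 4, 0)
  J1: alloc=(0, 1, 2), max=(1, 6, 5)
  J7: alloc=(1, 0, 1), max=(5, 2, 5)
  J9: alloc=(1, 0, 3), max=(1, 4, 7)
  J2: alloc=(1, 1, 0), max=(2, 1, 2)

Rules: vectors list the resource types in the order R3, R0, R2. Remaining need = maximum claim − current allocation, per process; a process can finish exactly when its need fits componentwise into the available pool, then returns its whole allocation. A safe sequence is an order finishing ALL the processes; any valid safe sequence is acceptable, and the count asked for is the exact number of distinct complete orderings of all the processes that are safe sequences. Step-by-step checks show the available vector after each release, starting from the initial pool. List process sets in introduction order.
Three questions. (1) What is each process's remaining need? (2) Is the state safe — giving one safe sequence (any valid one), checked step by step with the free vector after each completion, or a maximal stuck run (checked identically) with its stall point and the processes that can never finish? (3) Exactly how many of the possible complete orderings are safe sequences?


(1) Remaining need (order R3, R0, R2):
  J8: (4, 0, 9)
  J5: (2, 2, 0)
  J1: (1, 5, 3)
  J7: (4, 2, 4)
  J9: (0, 4, 4)
  J2: (1, 0, 2)
(2) UNSAFE.
Key observation: R3 is the bottleneck — with J2, J5, J1, J9 done the pool holds (3, 6, 8), short of every remaining need.
Going as far as possible: J2, J5, J1, J9; after that, nothing fits. Step-by-step check:
  pool = (1, 2, 3)
  run J2 (needs (1, 0, 2), free (1, 2, 3)); after release of (1, 1, 0) the pool is (2, 3, 3)
  run J5 (needs (2, 2, 0), free (2, 3, 3)); after release of (0, 2, 0) the pool is (2, 5, 3)
  run J1 (needs (1, 5, 3), free (2, 5, 3)); after release of (0, 1, 2) the pool is (2, 6, 5)
  run J9 (needs (0, 4, 4), free (2, 6, 5)); after release of (1, 0, 3) the pool is (3, 6, 8)
  J8 still needs (4, 0, 9) but only (3, 6, 8) is free — short on R3 and R2
  J7 still needs (4, 2, 4) but only (3, 6, 8) is free — short on R3
Permanently blocked: J8 and J7.
(3) Exactly 0 of the possible complete orderings are safe sequences.


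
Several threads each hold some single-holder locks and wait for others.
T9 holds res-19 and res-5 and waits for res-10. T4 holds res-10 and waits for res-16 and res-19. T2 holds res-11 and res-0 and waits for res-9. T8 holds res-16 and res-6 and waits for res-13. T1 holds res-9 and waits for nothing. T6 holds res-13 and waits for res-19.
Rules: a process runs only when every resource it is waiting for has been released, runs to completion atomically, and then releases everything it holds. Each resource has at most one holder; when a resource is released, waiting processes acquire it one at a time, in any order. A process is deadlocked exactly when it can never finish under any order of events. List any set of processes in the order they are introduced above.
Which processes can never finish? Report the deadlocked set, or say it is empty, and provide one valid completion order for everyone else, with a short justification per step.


Deadlocked set: T9, T4, T8 and T6.
Key observation: the knot is the closed ring of waits T9 -> T4 -> T9; T8 and T6 are caught in further circular waits.
The rest can finish in the order T1, T2.
Verifying each step:
  T1 waits on nothing -> runs at once and releases res-9
  run T2 (all its waits — res-9 — are resolved); releases res-11 and res-0


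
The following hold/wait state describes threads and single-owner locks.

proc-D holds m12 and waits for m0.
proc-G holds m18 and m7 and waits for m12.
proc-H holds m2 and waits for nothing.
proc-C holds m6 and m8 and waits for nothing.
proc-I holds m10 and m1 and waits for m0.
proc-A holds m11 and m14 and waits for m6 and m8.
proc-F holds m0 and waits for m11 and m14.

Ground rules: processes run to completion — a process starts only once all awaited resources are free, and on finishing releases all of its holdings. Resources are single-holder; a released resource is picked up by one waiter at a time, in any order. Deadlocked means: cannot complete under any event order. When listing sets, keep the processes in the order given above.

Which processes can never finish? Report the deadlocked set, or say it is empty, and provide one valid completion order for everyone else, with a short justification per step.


Nothing here is deadlocked.
Key observation: every chain of waits terminates; starting from the processes that wait on nothing, all the rest unlock in turn.
A valid finishing order for the others: proc-C, proc-A, proc-F, proc-D, proc-I, proc-H, proc-G.
Step-by-step check:
  proc-C waits on nothing -> runs at once and releases m6 and m8
  proc-A waits on m6 and m8 — all released -> runs and releases m11 and m14
  proc-F waits on m11 and m14 — all released -> runs and releases m0
  proc-D waits on m0 — all released -> runs and releases m12
  proc-I waits on m0 — all released -> runs and releases m10 and m1
  proc-H waits on nothing -> runs at once and releases m2
  proc-G waits on m12 — all released -> runs and releases m18 and m7


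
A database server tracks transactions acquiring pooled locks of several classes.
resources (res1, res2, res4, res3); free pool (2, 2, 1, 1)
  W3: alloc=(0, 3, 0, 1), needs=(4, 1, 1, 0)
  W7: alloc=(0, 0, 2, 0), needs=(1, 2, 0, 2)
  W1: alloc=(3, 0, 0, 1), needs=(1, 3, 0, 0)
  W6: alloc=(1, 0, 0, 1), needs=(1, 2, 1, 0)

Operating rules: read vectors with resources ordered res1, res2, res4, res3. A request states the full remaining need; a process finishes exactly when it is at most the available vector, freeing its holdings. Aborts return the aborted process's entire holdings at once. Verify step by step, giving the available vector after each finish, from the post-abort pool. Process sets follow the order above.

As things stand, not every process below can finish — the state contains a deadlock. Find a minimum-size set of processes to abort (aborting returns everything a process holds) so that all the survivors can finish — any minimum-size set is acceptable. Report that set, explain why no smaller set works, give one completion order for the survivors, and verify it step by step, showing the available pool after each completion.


Abort W3.
Key observation: W1 could never have finished before the abort; with (0, 3, 0, 1) returned by W3, it fits at step 1.
Why nothing smaller works: aborting no one leaves the state deadlocked as given.
The survivors complete as W1, W6, W7. Walking it through (starting from the post-abort pool):
  pool = (2, 5, 1, 2)
  W1: need (1, 3, 0, 0) fits (2, 5, 1, 2); releases (3, 0, 0, 1), pool now (5, 5, 1, 3)
  W6: need (1, 2, 1, 0) fits (5, 5, 1, 3); releases (1, 0, 0, 1), pool now (6, 5, 1, 4)
  W7: need (1, 2, 0, 2) fits (6, 5, 1, 4); releases (0, 0, 2, 0), pool now (6, 5, 3, 4)


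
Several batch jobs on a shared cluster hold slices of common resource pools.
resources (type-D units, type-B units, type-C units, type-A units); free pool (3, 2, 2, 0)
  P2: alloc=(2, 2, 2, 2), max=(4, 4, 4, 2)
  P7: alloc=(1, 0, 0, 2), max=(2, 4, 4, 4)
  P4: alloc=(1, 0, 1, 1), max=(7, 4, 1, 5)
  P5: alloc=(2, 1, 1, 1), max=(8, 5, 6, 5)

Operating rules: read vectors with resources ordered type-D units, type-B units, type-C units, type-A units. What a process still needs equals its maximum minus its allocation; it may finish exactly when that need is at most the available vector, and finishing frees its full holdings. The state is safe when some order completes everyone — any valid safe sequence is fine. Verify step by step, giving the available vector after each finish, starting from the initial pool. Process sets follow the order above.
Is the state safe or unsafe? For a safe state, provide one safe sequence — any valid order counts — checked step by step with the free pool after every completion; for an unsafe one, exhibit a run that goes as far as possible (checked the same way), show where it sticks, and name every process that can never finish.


SAFE. One safe sequence: P2, P7, P4, P5.
Key observation: at P2 the run first touches a limit — (2, 2, 2, 0) against (3, 2, 2, 0), exact on a resource it actually requests.
Step-by-step check:
  pool = (3, 2, 2, 0)
  P2 needs (2, 2, 2, 0) <= (3, 2, 2, 0) -> finishes; pool += (2, 2, 2, 2) = (5, 4, 4, 2)
  P7 needs (1, 4, 4, 2) <= (5, 4, 4, 2) -> finishes; pool += (1, 0, 0, 2) = (6, 4, 4, 4)
  P4 needs (6, 4, 0, 4) <= (6, 4, 4, 4) -> finishes; pool += (1, 0, 1, 1) = (7, 4, 5, 5)
  P5 needs (6, 4, 5, 4) <= (7, 4, 5, 5) -> finishes; pool += (2, 1, 1, 1) = (9, 5, 6, 6)


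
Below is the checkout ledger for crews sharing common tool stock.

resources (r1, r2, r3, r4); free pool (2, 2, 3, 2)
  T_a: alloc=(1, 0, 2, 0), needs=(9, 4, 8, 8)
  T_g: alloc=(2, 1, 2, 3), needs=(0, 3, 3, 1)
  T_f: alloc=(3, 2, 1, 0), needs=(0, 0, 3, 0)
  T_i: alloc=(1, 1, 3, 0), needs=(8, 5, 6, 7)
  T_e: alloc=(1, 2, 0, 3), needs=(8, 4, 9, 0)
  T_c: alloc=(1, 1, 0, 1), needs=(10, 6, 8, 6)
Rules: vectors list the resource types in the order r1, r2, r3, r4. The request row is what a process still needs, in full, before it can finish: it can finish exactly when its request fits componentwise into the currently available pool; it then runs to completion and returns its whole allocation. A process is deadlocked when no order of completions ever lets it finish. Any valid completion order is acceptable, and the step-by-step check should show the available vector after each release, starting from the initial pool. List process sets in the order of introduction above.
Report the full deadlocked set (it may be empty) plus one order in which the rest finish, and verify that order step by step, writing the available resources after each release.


Deadlocked: T_a, T_i, T_e and T_c.
Key observation: even finishing T_f, T_g leaves just (7, 5, 6, 5) free — too little r1 for any of the remaining processes.
A valid finishing order for the others: T_f, T_g. Step-by-step check:
  pool = (2, 2, 3, 2)
  T_f needs (0, 0, 3, 0) <= (2, 2, 3, 2) -> finishes; pool += (3, 2, 1, 0) = (5, 4, 4, 2)
  T_g needs (0, 3, 3, 1) <= (5, 4, 4, 2) -> finishes; pool += (2, 1, 2, 3) = (7, 5, 6, 5)
The stuck group stays short no matter what:
  T_a cannot run: need (9, 4, 8, 8) vs free (7, 5, 6, 5) (insufficient r1, r3 and r4)
  T_i cannot run: need (8, 5, 6, 7) vs free (7, 5, 6, 5) (insufficient r1 and r4)
  T_e cannot run: need (8, 4, 9, 0) vs free (7, 5, 6, 5) (insufficient r1 and r3)
  T_c cannot run: need (10, 6, 8, 6) vs free (7, 5, 6, 5) (insufficient r1, r2, r3 and r4)


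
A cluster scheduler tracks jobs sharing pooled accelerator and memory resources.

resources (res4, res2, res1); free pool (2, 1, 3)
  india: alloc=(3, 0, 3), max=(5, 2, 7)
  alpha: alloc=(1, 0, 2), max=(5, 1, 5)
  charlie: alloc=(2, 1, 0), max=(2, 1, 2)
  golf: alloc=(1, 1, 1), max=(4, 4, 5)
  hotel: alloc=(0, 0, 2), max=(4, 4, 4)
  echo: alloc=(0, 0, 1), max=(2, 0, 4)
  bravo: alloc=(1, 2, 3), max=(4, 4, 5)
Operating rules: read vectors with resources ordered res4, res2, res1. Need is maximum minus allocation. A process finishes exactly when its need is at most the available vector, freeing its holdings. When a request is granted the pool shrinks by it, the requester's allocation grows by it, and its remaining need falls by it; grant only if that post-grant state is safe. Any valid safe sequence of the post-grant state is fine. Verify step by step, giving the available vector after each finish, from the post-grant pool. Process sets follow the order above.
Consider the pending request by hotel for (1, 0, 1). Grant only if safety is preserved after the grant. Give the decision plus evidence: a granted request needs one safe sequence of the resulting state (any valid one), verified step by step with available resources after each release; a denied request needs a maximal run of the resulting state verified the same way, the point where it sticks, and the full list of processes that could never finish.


GRANT — the state after the grant stays safe, e.g. via charlie, bravo, alpha, india, golf, hotel, echo.
Key observation: post-grant, (1, 1, 2) remains, and an order beginning with charlie completes everyone.
Verifying the post-grant state step by step:
  pool = (1, 1, 2)
  charlie: need (0, 0, 2) fits (1, 1, 2); releases (2, 1, 0), pool now (3, 2, 2)
  bravo: need (3, 2, 2) fits (3, 2, 2); releases (1, 2, 3), pool now (4, 4, 5)
  alpha: need (4, 1, 3) fits (4, 4, 5); releases (1, 0, 2), pool now (5, 4, 7)
  india: need (2, 2, 4) fits (5, 4, 7); releases (3, 0, 3), pool now (8, 4, 10)
  golf: need (3, 3, 4) fits (8, 4, 10); releases (1, 1, 1), pool now (9, 5, 11)
  hotel: need (3, 4, 1) fits (9, 5, 11); releases (1, 0, 3), pool now (10, 5, 14)
  echo: need (2, 0, 3) fits (10, 5, 14); releases (0, 0, 1), pool now (10, 5, 15)


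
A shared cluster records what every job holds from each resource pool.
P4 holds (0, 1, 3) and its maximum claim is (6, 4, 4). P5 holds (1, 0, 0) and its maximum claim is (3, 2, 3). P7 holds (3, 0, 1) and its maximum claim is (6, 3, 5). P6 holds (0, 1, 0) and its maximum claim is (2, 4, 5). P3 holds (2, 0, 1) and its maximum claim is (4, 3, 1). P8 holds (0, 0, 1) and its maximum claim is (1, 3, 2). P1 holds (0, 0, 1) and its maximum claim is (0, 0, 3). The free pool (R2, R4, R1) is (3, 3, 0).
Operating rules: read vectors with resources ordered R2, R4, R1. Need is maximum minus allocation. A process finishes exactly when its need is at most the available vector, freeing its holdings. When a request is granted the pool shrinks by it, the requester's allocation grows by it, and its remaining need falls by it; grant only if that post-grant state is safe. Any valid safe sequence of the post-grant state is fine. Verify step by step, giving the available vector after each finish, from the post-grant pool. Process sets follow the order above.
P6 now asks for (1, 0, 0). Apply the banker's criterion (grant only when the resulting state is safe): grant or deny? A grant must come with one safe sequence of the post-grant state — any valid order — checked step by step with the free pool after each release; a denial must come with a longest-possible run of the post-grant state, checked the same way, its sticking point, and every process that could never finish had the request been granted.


DENY: after the grant no complete ordering would exist.
Key observation: after P3, P8, P1, P5 the pool peaks at (5, 3, 3), and each blocked process is short somewhere: P4 on R2; P7 on R1; P6 on R1.
Pretend the grant happened; the run P3, P8, P1, P5 goes as far as possible. Verifying each step:
  pool = (2, 3, 0)
  run P3 (needs (2, 3, 0), free (2, 3, 0)); after release of (2, 0, 1) the pool is (4, 3, 1)
  run P8 (needs (1, 3, 1), free (4, 3, 1)); after release of (0, 0, 1) the pool is (4, 3, 2)
  run P1 (needs (0, 0, 2), free (4, 3, 2)); after release of (0, 0, 1) the pool is (4, 3, 3)
  run P5 (needs (2, 2, 3), free (4, 3, 3)); after release of (1, 0, 0) the pool is (5, 3, 3)
  P4 still needs (6, 3, 1) but only (5, 3, 3) is free — short on R2
  P7 still needs (3, 3, 4) but only (5, 3, 3) is free — short on R1
  P6 still needs (1, 3, 5) but only (5, 3, 3) is free — short on R1
Had the request been granted, P4, P7 and P6 could never finish.


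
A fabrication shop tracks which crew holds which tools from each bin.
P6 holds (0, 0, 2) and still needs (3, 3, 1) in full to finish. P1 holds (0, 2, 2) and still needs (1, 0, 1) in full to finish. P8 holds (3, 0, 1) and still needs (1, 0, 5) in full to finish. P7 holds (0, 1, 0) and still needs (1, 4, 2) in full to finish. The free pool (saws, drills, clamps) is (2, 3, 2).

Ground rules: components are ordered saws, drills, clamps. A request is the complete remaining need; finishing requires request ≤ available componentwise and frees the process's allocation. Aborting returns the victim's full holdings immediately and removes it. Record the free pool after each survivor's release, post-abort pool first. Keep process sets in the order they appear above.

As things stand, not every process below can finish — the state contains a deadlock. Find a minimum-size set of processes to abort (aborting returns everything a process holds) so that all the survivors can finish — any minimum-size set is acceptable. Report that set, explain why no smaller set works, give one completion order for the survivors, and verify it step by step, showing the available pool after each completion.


Abort P8.
Key observation: P6 was stuck for good until P8 gave back (3, 0, 1); in the order shown it finishes at step 2.
No smaller set exists: with zero aborts the deadlock remains.
One survivor order: P1, P6, P7. Check, step by step (post-abort pool first):
  pool = (5, 3, 3)
  run P1 (needs (1, 0, 1), free (5, 3, 3)); after release of (0, 2, 2) the pool is (5, 5, 5)
  run P6 (needs (3, 3, 1), free (5, 5, 5)); after release of (0, 0, 2) the pool is (5, 5, 7)
  run P7 (needs (1, 4, 2), free (5, 5, 7)); after release of (0, 1, 0) the pool is (5, 6, 7)


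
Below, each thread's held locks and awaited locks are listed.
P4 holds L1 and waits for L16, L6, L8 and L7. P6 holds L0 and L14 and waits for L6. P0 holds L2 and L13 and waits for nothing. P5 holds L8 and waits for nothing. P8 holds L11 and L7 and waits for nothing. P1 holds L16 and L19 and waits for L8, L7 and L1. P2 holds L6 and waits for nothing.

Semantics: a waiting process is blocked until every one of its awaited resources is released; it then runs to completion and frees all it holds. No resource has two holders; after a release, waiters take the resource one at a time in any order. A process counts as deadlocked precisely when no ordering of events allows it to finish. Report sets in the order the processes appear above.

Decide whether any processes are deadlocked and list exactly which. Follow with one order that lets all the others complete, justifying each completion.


Deadlocked: P4 and P1.
Key observation: P4 -> P1 -> P4 is a circular wait — nothing in it can go first; no other process is dragged down with it.
One completion order for the rest: P0, P5, P2, P8, P6.
Walking it through:
  P0: no waits; runs immediately, freeing L2 and L13
  P5: no waits; runs immediately, freeing L8
  P2: no waits; runs immediately, freeing L6
  P8: no waits; runs immediately, freeing L11 and L7
  P6: everything it awaited (L6) is free; runs, freeing L0 and L14
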